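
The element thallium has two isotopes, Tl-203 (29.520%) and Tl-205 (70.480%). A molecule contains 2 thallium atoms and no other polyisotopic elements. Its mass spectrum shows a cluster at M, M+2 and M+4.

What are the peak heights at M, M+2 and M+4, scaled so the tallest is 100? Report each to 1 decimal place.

Expanding (0.29520 + 0.70480)^2:
P(M) = 0.29520^2 = 0.087143
P(M+2) = 2 × 0.29520^1 × 0.70480^1 = 0.416114
P(M+4) = 0.70480^2 = 0.496743
The M+4 peak is largest (0.496743); scaling to 100 gives 17.5 : 83.8 : 100.0.

17.5 : 83.8 : 100.0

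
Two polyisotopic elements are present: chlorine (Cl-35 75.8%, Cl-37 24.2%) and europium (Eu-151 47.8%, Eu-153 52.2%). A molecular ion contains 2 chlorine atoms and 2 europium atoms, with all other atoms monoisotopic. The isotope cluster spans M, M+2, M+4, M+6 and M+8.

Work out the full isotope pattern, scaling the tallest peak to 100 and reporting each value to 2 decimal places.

35.43 : 100.00 : 95.27 : 34.86 : 4.31

Chlorine pattern (n=2): 0.574564 : 0.366872 : 0.058564
Europium pattern (n=2): 0.228484 : 0.499032 : 0.272484
Convolve the two distributions (both contribute in 2-u steps):
  M: 0.574564×0.228484 = 0.131279
  M+2: 0.574564×0.499032 + 0.366872×0.228484 = 0.370550
  M+4: 0.574564×0.272484 + 0.366872×0.499032 + 0.058564×0.228484 = 0.353021
  M+6: 0.366872×0.272484 + 0.058564×0.499032 = 0.129192
  M+8: 0.058564×0.272484 = 0.015958
Scale to base peak (0.370550) = 100: 35.43 : 100.00 : 95.27 : 34.86 : 4.31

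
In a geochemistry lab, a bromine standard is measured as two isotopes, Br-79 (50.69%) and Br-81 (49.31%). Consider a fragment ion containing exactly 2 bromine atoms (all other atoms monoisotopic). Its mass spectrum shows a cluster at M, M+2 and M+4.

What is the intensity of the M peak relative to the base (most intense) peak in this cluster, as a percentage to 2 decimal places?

51.40%

(0.5069 + 0.4931)^2 gives M 0.2569, M+2 0.4999, M+4 0.2431; the largest is M+2.
P(M+2) = C(2,1) × 0.5069^1 × 0.4931^1 = 2 × 0.5069 × 0.4931 = 0.499905 (base)
P(M) = C(2,0) × 0.5069^2 × 0.4931^0 = 1 × 0.25694761 × 1.0000 = 0.256948
Relative intensity = 0.256948 / 0.499905 × 100 = 51.40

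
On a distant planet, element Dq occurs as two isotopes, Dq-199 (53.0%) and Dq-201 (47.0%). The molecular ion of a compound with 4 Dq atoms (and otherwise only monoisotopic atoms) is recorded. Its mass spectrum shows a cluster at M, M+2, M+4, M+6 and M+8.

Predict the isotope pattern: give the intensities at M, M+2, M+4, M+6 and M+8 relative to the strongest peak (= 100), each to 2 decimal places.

21.19 : 75.18 : 100.00 : 59.12 : 13.11

Each Dq atom is independently Dq-199 (p = 0.530) or Dq-201 (q = 0.470); the cluster is the binomial expansion (p + q)^4.
P(M) = 0.530^4 = 0.078905
P(M+2) = 4 × 0.530^3 × 0.470^1 = 0.279889
P(M+4) = 6 × 0.530^2 × 0.470^2 = 0.372305
P(M+6) = 4 × 0.530^1 × 0.470^3 = 0.220105
P(M+8) = 0.470^4 = 0.048797
The M+4 peak is largest (0.372305); scaling to 100 gives 21.19 : 75.18 : 100.00 : 59.12 : 13.11.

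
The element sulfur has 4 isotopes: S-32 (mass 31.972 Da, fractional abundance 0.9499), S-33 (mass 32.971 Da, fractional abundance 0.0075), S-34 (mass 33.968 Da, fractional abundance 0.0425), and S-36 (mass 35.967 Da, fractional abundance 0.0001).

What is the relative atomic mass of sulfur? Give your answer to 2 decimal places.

The abundance-weighted mean is 0.9499 × 31.972 + 0.0075 × 32.971 + 0.0425 × 33.968 + 0.0001 × 35.967
= 30.3702 + 0.2473 + 1.4436 + 0.0036 = 32.0647 Da

32.06 Da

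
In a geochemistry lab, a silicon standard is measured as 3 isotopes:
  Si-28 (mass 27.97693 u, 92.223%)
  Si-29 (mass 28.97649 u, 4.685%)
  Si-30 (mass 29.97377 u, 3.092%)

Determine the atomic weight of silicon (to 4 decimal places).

Average mass = Σ (abundance × isotope mass) = 0.92223 × 27.97693 + 0.04685 × 28.97649 + 0.03092 × 29.97377
= 25.801164 + 1.357549 + 0.926789 = 28.085502 u

28.0855 u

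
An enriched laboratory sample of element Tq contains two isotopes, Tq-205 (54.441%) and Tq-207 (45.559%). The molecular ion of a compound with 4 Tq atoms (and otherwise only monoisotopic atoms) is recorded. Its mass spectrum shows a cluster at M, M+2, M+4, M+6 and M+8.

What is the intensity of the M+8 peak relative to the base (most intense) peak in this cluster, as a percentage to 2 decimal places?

(0.54441 + 0.45559)^4 gives M 0.0878, M+2 0.2940, M+4 0.3691, M+6 0.2059, M+8 0.0431; the largest is M+4.
P(M+4) = C(4,2) × 0.54441^2 × 0.45559^2 = 6 × 0.29638225 × 0.20756225 = 0.369107 (base)
P(M+8) = C(4,4) × 0.54441^0 × 0.45559^4 = 1 × 1.0000 × 0.04308209 = 0.043082
Relative intensity = 0.043082 / 0.369107 × 100 = 11.67

11.67%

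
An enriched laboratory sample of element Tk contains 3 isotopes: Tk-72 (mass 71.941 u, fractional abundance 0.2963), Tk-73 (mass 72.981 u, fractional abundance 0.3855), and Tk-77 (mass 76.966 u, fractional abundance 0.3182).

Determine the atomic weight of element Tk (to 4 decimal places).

Average mass = Σ (abundance × isotope mass) = 0.2963 × 71.941 + 0.3855 × 72.981 + 0.3182 × 76.966
= 21.31612 + 28.13418 + 24.49058 = 73.94088 u

73.9409 u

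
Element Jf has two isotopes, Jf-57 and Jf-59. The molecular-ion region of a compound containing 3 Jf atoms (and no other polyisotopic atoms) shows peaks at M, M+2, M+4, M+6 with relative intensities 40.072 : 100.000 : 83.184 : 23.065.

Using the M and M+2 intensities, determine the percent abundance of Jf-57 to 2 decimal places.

54.59%

Write p for the Jf-57 fraction. I(M+2)/I(M) = [C(3,1)·p^2·(1−p)] / p^3 = 3·(1−p)/p = 100.000/40.072 = 2.4955
(1−p)/p = 2.4955/3 = 0.8318  ⇒  p = 1/(1 + 0.8318) = 0.5459
Jf-57: 54.59%, Jf-59: 45.41%.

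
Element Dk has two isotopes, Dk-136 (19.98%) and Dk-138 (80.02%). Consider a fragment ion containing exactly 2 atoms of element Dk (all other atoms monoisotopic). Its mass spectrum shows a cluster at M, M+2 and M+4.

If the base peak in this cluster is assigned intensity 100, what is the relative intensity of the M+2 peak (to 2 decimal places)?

Term probabilities: M 0.0399, M+2 0.3198, M+4 0.6403. Base peak = M+4.
P(M+4) = C(2,2) × 0.1998^0 × 0.8002^2 = 1 × 1.0000 × 0.64032004 = 0.640320 (base)
P(M+2) = C(2,1) × 0.1998^1 × 0.8002^1 = 2 × 0.1998 × 0.8002 = 0.319760
Relative intensity = 0.319760 / 0.640320 × 100 = 49.94

49.94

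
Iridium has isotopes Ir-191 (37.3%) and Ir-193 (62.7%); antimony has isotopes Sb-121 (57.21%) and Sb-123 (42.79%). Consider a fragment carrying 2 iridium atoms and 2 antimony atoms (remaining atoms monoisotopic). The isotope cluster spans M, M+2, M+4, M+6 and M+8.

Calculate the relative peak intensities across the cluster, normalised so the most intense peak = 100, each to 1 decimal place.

11.9 : 57.7 : 100.0 : 72.6 : 18.8

Iridium pattern (n=2): 0.139129 : 0.467742 : 0.393129
Antimony pattern (n=2): 0.32729841 : 0.48960318 : 0.18309841
Convolve the two distributions (both contribute in 2-u steps):
  M: 0.139129×0.32729841 = 0.045537
  M+2: 0.139129×0.48960318 + 0.467742×0.32729841 = 0.221209
  M+4: 0.139129×0.18309841 + 0.467742×0.48960318 + 0.393129×0.32729841 = 0.383153
  M+6: 0.467742×0.18309841 + 0.393129×0.48960318 = 0.278120
  M+8: 0.393129×0.18309841 = 0.071981
Scale to base peak (0.383153) = 100: 11.9 : 57.7 : 100.0 : 72.6 : 18.8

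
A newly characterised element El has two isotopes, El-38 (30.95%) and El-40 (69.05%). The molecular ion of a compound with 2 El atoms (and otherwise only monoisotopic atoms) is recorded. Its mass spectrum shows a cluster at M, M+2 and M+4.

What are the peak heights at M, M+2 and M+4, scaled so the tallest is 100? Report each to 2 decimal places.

20.09 : 89.65 : 100.00

The 2 El atoms are independent, so intensities follow the terms of (0.3095 + 0.6905)^2.
P(M) = 0.3095^2 = 0.095790
P(M+2) = 2 × 0.3095^1 × 0.6905^1 = 0.427420
P(M+4) = 0.6905^2 = 0.476790
The M+4 peak is largest (0.476790); scaling to 100 gives 20.09 : 89.65 : 100.00.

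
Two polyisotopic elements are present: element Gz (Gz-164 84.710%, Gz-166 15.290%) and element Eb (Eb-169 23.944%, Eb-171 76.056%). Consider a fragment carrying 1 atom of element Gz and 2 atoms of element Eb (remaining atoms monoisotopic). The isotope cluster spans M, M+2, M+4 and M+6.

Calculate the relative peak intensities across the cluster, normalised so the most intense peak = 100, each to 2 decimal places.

8.90 : 58.14 : 100.00 : 16.21

Element Gz pattern (n=1): 0.8471 : 0.1529
Element Eb pattern (n=2): 0.05733151 : 0.36421697 : 0.57845151
Convolve the two distributions (both contribute in 2-u steps):
  M: 0.8471×0.05733151 = 0.048566
  M+2: 0.8471×0.36421697 + 0.1529×0.05733151 = 0.317294
  M+4: 0.8471×0.57845151 + 0.1529×0.36421697 = 0.545695
  M+6: 0.1529×0.57845151 = 0.088445
Scale to base peak (0.545695) = 100: 8.90 : 58.14 : 100.00 : 16.21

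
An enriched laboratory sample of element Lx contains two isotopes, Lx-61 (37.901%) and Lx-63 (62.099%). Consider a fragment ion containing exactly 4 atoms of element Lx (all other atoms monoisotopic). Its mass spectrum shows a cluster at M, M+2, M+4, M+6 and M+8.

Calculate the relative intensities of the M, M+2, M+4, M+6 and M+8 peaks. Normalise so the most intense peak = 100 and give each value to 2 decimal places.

5.68 : 37.25 : 91.55 : 100.00 : 40.96

The 4 Lx atoms are independent, so intensities follow the terms of (0.37901 + 0.62099)^4.
P(M) = 0.37901^4 = 0.020635
P(M+2) = 4 × 0.37901^3 × 0.62099^1 = 0.135237
P(M+4) = 6 × 0.37901^2 × 0.62099^2 = 0.332370
P(M+6) = 4 × 0.37901^1 × 0.62099^3 = 0.363048
P(M+8) = 0.62099^4 = 0.148709
The M+6 peak is largest (0.363048); scaling to 100 gives 5.68 : 37.25 : 91.55 : 100.00 : 40.96.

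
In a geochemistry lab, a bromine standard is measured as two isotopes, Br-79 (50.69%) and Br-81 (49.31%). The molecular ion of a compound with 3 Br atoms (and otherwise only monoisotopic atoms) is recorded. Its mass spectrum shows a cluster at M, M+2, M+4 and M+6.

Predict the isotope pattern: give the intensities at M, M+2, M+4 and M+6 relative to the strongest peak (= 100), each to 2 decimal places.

34.27 : 100.00 : 97.28 : 31.54

The 3 Br atoms are independent, so intensities follow the terms of (0.5069 + 0.4931)^3.
P(M) = 0.5069^3 = 0.130247
P(M+2) = 3 × 0.5069^2 × 0.4931^1 = 0.380103
P(M+4) = 3 × 0.5069^1 × 0.4931^2 = 0.369755
P(M+6) = 0.4931^3 = 0.119896
The M+2 peak is largest (0.380103); scaling to 100 gives 34.27 : 100.00 : 97.28 : 31.54.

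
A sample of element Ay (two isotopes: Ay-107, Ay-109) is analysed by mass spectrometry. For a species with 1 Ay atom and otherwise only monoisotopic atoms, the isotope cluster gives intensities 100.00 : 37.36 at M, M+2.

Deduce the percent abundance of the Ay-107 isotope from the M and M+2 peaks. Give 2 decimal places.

72.80%

Let p = fractional abundance of Ay-107. I(M+2)/I(M) = [C(1,1)·p^0·(1−p)] / p^1 = 1·(1−p)/p = 37.36/100.00 = 0.3736
(1−p)/p = 0.3736/1 = 0.3736  ⇒  p = 1/(1 + 0.3736) = 0.7280
Ay-107: 72.80%, Ay-109: 27.20%.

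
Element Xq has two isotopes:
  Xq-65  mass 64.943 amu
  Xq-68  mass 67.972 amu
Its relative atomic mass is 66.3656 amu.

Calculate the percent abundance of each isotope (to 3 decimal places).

Xq-65: 53.034%, Xq-68: 46.966%

Writing the weighted mean with unknown fraction x of Xq-65:
64.943·x + 67.972·(1 − x) = 66.3656
(64.943 − 67.972)·x = 66.3656 − 67.972
x = -1.6064 / -3.029 = 0.53034 → 53.034% Xq-65, 46.966% Xq-68.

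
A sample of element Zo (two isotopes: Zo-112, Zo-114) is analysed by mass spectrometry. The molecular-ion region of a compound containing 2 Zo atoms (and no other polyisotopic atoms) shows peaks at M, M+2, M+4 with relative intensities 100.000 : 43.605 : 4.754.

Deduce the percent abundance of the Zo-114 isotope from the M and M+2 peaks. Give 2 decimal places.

17.90%

Write p for the Zo-112 fraction. I(M+2)/I(M) = [C(2,1)·p^1·(1−p)] / p^2 = 2·(1−p)/p = 43.605/100.000 = 0.4360
(1−p)/p = 0.4360/2 = 0.2180  ⇒  p = 1/(1 + 0.2180) = 0.8210
Zo-112: 82.10%, Zo-114: 17.90%.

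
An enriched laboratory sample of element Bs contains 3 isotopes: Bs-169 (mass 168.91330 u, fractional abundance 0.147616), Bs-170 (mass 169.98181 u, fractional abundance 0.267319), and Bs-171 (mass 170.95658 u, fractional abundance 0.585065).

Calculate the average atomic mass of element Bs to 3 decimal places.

Average mass = Σ (abundance × isotope mass) = 0.147616 × 168.91330 + 0.267319 × 169.98181 + 0.585065 × 170.95658
= 24.934306 + 45.439367 + 100.020711 = 170.394384 u

170.394 u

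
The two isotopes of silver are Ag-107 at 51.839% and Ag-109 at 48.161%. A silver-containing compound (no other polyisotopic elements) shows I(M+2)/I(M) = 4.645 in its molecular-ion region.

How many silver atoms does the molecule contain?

5

The M+2/M ratio from n Ag atoms is n · q/p = n · 0.48161/0.51839.
n = 4.645 × 0.51839/0.48161 = 5.00 ≈ 5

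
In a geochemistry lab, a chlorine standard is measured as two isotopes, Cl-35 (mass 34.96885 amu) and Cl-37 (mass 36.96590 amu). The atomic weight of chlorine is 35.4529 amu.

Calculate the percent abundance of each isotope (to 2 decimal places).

With x = fraction of Cl-35 (so Cl-37 is 1 − x):
34.96885·x + 36.96590·(1 − x) = 35.4529
(34.96885 − 36.96590)·x = 35.4529 − 36.96590
x = -1.51300 / -1.99705 = 0.75762 → 75.76% Cl-35, 24.24% Cl-37.

Cl-35: 75.76%, Cl-37: 24.24%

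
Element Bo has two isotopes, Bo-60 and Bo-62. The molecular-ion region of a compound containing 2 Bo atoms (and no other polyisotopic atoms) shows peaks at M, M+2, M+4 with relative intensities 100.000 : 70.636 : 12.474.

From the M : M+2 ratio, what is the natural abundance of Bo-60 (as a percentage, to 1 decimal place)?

Write p for the Bo-60 fraction. I(M+2)/I(M) = [C(2,1)·p^1·(1−p)] / p^2 = 2·(1−p)/p = 70.636/100.000 = 0.7064
(1−p)/p = 0.7064/2 = 0.3532  ⇒  p = 1/(1 + 0.3532) = 0.7390
Bo-60: 73.9%, Bo-62: 26.1%.

73.9%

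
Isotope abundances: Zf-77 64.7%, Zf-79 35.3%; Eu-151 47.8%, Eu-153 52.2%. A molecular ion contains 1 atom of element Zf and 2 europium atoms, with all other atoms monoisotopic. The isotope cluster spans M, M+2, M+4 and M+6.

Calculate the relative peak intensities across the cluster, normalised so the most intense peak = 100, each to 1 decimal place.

Element Zf pattern (n=1): 0.6470 : 0.3530
Europium pattern (n=2): 0.228484 : 0.499032 : 0.272484
Convolve the two distributions (both contribute in 2-u steps):
  M: 0.6470×0.228484 = 0.147829
  M+2: 0.6470×0.499032 + 0.3530×0.228484 = 0.403529
  M+4: 0.6470×0.272484 + 0.3530×0.499032 = 0.352455
  M+6: 0.3530×0.272484 = 0.096187
Scale to base peak (0.403529) = 100: 36.6 : 100.0 : 87.3 : 23.8

36.6 : 100.0 : 87.3 : 23.8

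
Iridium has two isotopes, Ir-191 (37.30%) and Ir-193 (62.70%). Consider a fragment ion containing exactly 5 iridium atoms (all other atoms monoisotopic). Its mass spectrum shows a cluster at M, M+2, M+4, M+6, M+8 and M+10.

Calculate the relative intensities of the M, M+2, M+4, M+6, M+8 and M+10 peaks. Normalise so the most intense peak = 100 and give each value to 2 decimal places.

2.11 : 17.70 : 59.49 : 100.00 : 84.05 : 28.26

The 5 Ir atoms are independent, so intensities follow the terms of (0.3730 + 0.6270)^5.
P(M) = 0.3730^5 = 0.007220
P(M+2) = 5 × 0.3730^4 × 0.6270^1 = 0.060684
P(M+4) = 10 × 0.3730^3 × 0.6270^2 = 0.204015
P(M+6) = 10 × 0.3730^2 × 0.6270^3 = 0.342942
P(M+8) = 5 × 0.3730^1 × 0.6270^4 = 0.288237
P(M+10) = 0.6270^5 = 0.096903
The M+6 peak is largest (0.342942); scaling to 100 gives 2.11 : 17.70 : 59.49 : 100.00 : 84.05 : 28.26.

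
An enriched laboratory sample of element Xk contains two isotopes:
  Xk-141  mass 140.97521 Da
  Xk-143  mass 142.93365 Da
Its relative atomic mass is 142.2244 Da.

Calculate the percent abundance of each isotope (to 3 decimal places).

With x = fraction of Xk-141 (so Xk-143 is 1 − x):
140.97521·x + 142.93365·(1 − x) = 142.2244
(140.97521 − 142.93365)·x = 142.2244 − 142.93365
x = -0.70925 / -1.95844 = 0.36215 → 36.215% Xk-141, 63.785% Xk-143.

Xk-141: 36.215%, Xk-143: 63.785%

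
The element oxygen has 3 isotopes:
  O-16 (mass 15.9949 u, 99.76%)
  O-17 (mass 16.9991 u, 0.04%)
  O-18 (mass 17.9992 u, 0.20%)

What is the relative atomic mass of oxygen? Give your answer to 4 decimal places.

Ar = Σ fᵢ·mᵢ = 0.9976 × 15.9949 + 0.0004 × 16.9991 + 0.0020 × 17.9992
= 15.95651 + 0.00680 + 0.03600 = 15.99931 u

15.9993 u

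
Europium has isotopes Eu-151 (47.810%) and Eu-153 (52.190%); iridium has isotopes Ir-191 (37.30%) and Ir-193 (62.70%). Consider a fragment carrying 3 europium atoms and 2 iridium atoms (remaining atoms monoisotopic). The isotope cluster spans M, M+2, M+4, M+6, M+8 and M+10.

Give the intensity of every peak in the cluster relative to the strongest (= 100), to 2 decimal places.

Europium pattern (n=3): 0.10928391 : 0.3578871 : 0.39067407 : 0.14215492
Iridium pattern (n=2): 0.139129 : 0.467742 : 0.393129
Convolve the two distributions (both contribute in 2-u steps):
  M: 0.10928391×0.139129 = 0.015205
  M+2: 0.10928391×0.467742 + 0.3578871×0.139129 = 0.100909
  M+4: 0.10928391×0.393129 + 0.3578871×0.467742 + 0.39067407×0.139129 = 0.264716
  M+6: 0.3578871×0.393129 + 0.39067407×0.467742 + 0.14215492×0.139129 = 0.343208
  M+8: 0.39067407×0.393129 + 0.14215492×0.467742 = 0.220077
  M+10: 0.14215492×0.393129 = 0.055885
Scale to base peak (0.343208) = 100: 4.43 : 29.40 : 77.13 : 100.00 : 64.12 : 16.28

4.43 : 29.40 : 77.13 : 100.00 : 64.12 : 16.28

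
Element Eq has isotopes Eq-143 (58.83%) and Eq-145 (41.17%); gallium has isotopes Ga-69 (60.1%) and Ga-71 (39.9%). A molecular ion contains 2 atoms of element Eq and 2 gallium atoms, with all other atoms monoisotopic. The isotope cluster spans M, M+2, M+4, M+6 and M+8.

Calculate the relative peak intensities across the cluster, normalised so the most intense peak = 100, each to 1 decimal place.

35.9 : 97.8 : 100.0 : 45.4 : 7.7

Element Eq pattern (n=2): 0.34609689 : 0.48440622 : 0.16949689
Gallium pattern (n=2): 0.361201 : 0.479598 : 0.159201
Convolve the two distributions (both contribute in 2-u steps):
  M: 0.34609689×0.361201 = 0.125011
  M+2: 0.34609689×0.479598 + 0.48440622×0.361201 = 0.340955
  M+4: 0.34609689×0.159201 + 0.48440622×0.479598 + 0.16949689×0.361201 = 0.348642
  M+6: 0.48440622×0.159201 + 0.16949689×0.479598 = 0.158408
  M+8: 0.16949689×0.159201 = 0.026984
Scale to base peak (0.348642) = 100: 35.9 : 97.8 : 100.0 : 45.4 : 7.7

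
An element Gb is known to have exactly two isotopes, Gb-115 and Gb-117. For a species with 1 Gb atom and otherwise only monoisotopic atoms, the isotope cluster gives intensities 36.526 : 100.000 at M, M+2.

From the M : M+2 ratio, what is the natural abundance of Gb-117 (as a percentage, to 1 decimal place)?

73.2%

If p is the fraction of Gb that is Gb-115, then I(M+2)/I(M) = [C(1,1)·p^0·(1−p)] / p^1 = 1·(1−p)/p = 100.000/36.526 = 2.7378
(1−p)/p = 2.7378/1 = 2.7378  ⇒  p = 1/(1 + 2.7378) = 0.2675
Gb-115: 26.8%, Gb-117: 73.2%.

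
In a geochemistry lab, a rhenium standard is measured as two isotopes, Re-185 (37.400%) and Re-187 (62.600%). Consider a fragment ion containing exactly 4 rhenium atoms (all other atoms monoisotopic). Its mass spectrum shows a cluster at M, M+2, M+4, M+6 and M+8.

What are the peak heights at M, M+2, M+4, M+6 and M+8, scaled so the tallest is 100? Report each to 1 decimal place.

5.3 : 35.7 : 89.6 : 100.0 : 41.8

Expanding (0.37400 + 0.62600)^4:
P(M) = 0.37400^4 = 0.019565
P(M+2) = 4 × 0.37400^3 × 0.62600^1 = 0.130993
P(M+4) = 6 × 0.37400^2 × 0.62600^2 = 0.328884
P(M+6) = 4 × 0.37400^1 × 0.62600^3 = 0.366990
P(M+8) = 0.62600^4 = 0.153567
The M+6 peak is largest (0.366990); scaling to 100 gives 5.3 : 35.7 : 89.6 : 100.0 : 41.8.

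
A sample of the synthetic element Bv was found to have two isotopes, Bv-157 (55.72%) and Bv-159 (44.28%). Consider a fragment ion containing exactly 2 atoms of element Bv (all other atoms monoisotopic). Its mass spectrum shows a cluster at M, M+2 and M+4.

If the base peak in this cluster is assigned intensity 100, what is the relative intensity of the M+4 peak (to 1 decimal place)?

39.7

Binomial terms of (0.5572 + 0.4428)^2: M 0.3105, M+2 0.4935, M+4 0.1961 → M+2 is the base peak.
P(M+2) = C(2,1) × 0.5572^1 × 0.4428^1 = 2 × 0.5572 × 0.4428 = 0.493456 (base)
P(M+4) = C(2,2) × 0.5572^0 × 0.4428^2 = 1 × 1.0000 × 0.19607184 = 0.196072
Relative intensity = 0.196072 / 0.493456 × 100 = 39.7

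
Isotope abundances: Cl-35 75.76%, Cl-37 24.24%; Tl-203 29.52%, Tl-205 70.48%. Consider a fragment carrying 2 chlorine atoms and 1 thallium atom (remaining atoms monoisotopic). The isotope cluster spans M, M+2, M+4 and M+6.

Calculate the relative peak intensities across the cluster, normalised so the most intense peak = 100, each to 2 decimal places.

Chlorine pattern (n=2): 0.57395776 : 0.36728448 : 0.05875776
Thallium pattern (n=1): 0.2952 : 0.7048
Convolve the two distributions (both contribute in 2-u steps):
  M: 0.57395776×0.2952 = 0.169432
  M+2: 0.57395776×0.7048 + 0.36728448×0.2952 = 0.512948
  M+4: 0.36728448×0.7048 + 0.05875776×0.2952 = 0.276207
  M+6: 0.05875776×0.7048 = 0.041412
Scale to base peak (0.512948) = 100: 33.03 : 100.00 : 53.85 : 8.07

33.03 : 100.00 : 53.85 : 8.07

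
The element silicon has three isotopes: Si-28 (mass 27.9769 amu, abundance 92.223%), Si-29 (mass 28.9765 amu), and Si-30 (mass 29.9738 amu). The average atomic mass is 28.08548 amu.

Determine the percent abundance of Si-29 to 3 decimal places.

4.685%

Let x and y be the fractions of Si-29 and Si-30. Then x + y = 1 − 0.92223 = 0.07777 and 28.9765x + 29.9738y = 28.08548 − 0.92223×27.9769 = 2.284343513.
Substituting: 28.9765x + 29.9738(0.07777 − x) = 2.284343513
(28.9765 − 29.9738)x = -0.046718913  ⇒  x = 0.04685, y = 0.03092
Si-29: 4.685%, Si-30: 3.092%.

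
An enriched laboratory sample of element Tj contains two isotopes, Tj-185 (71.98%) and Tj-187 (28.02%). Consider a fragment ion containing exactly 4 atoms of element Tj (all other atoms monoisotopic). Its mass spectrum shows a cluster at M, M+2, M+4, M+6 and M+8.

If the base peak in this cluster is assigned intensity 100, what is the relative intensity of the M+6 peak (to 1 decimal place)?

Term probabilities: M 0.2684, M+2 0.4180, M+4 0.2441, M+6 0.0633, M+8 0.0062. Base peak = M+2.
P(M+2) = C(4,1) × 0.7198^3 × 0.2802^1 = 4 × 0.37293705 × 0.2802 = 0.417988 (base)
P(M+6) = C(4,3) × 0.7198^1 × 0.2802^3 = 4 × 0.7198 × 0.02199907 = 0.063340
Relative intensity = 0.063340 / 0.417988 × 100 = 15.2

15.2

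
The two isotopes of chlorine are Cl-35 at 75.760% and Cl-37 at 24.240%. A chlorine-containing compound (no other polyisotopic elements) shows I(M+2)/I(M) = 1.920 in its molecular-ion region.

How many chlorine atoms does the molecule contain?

6

With n Cl atoms, P(M+2)/P(M) = C(n,1)·p^(n−1)q / p^n = n·q/p = n · 0.24240/0.75760.
n = 1.920 × 0.75760/0.24240 = 6.00 ≈ 6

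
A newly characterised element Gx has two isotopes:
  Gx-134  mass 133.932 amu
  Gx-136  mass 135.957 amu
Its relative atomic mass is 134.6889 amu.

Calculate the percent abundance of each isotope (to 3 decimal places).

Gx-134: 62.622%, Gx-136: 37.378%

Writing the weighted mean with unknown fraction x of Gx-134:
133.932·x + 135.957·(1 − x) = 134.6889
(133.932 − 135.957)·x = 134.6889 − 135.957
x = -1.2681 / -2.025 = 0.62622 → 62.622% Gx-134, 37.378% Gx-136.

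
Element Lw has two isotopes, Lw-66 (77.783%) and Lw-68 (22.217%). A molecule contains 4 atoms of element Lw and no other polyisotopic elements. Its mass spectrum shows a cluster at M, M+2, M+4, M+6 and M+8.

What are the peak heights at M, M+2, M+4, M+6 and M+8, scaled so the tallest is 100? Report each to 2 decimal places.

87.53 : 100.00 : 42.84 : 8.16 : 0.58

Each Lw atom is independently Lw-66 (p = 0.77783) or Lw-68 (q = 0.22217); the cluster is the binomial expansion (p + q)^4.
P(M) = 0.77783^4 = 0.366049
P(M+2) = 4 × 0.77783^3 × 0.22217^1 = 0.418215
P(M+4) = 6 × 0.77783^2 × 0.22217^2 = 0.179181
P(M+6) = 4 × 0.77783^1 × 0.22217^3 = 0.034119
P(M+8) = 0.22217^4 = 0.002436
The M+2 peak is largest (0.418215); scaling to 100 gives 87.53 : 100.00 : 42.84 : 8.16 : 0.58.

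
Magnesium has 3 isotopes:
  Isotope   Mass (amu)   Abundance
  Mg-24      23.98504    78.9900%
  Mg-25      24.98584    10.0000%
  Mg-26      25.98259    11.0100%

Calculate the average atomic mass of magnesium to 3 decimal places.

24.305 amu

The abundance-weighted mean is 0.789900 × 23.98504 + 0.100000 × 24.98584 + 0.110100 × 25.98259
= 18.945783 + 2.498584 + 2.860683 = 24.305050 amu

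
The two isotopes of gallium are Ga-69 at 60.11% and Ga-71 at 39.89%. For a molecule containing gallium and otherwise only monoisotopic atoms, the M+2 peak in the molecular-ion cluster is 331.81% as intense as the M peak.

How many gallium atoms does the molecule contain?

5

The M+2/M ratio from n Ga atoms is n · q/p = n · 0.3989/0.6011.
n = 3.3181 × 0.6011/0.3989 = 5.00 ≈ 5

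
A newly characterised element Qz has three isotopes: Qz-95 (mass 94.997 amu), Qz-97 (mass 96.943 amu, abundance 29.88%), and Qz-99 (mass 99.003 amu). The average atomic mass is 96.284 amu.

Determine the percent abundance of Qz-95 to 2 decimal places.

The remaining 70.12% is split between Qz-95 (fraction x) and Qz-99 (fraction 0.7012 − x).
Substituting: 94.997x + 99.003(0.7012 − x) = 67.3174316
(94.997 − 99.003)x = -2.103472  ⇒  x = 0.52508, y = 0.17612
Qz-95: 52.51%, Qz-99: 17.61%.

52.51%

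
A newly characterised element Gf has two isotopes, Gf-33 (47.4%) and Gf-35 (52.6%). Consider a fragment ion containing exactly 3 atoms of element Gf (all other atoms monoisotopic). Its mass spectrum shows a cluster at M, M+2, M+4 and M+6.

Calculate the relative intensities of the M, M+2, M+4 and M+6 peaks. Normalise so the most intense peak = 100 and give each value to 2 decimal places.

The 3 Gf atoms are independent, so intensities follow the terms of (0.474 + 0.526)^3.
P(M) = 0.474^3 = 0.106496
P(M+2) = 3 × 0.474^2 × 0.526^1 = 0.354539
P(M+4) = 3 × 0.474^1 × 0.526^2 = 0.393433
P(M+6) = 0.526^3 = 0.145532
The M+4 peak is largest (0.393433); scaling to 100 gives 27.07 : 90.11 : 100.00 : 36.99.

27.07 : 90.11 : 100.00 : 36.99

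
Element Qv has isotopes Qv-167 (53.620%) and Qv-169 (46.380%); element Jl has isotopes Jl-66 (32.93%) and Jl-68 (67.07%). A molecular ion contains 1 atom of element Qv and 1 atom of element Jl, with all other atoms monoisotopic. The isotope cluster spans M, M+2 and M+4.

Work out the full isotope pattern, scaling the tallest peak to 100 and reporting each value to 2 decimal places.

34.46 : 100.00 : 60.71

Element Qv pattern (n=1): 0.5362 : 0.4638
Element Jl pattern (n=1): 0.3293 : 0.6707
Convolve the two distributions (both contribute in 2-u steps):
  M: 0.5362×0.3293 = 0.176571
  M+2: 0.5362×0.6707 + 0.4638×0.3293 = 0.512359
  M+4: 0.4638×0.6707 = 0.311071
Scale to base peak (0.512359) = 100: 34.46 : 100.00 : 60.71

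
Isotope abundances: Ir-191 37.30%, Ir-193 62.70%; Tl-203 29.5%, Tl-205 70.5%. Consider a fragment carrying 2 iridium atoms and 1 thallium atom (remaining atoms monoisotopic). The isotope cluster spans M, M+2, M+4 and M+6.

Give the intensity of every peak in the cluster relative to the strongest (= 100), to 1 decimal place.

Iridium pattern (n=2): 0.139129 : 0.467742 : 0.393129
Thallium pattern (n=1): 0.2950 : 0.7050
Convolve the two distributions (both contribute in 2-u steps):
  M: 0.139129×0.2950 = 0.041043
  M+2: 0.139129×0.7050 + 0.467742×0.2950 = 0.236070
  M+4: 0.467742×0.7050 + 0.393129×0.2950 = 0.445731
  M+6: 0.393129×0.7050 = 0.277156
Scale to base peak (0.445731) = 100: 9.2 : 53.0 : 100.0 : 62.2

9.2 : 53.0 : 100.0 : 62.2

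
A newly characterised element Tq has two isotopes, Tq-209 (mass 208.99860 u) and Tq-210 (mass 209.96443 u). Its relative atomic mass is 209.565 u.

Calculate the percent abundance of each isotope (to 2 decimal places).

Writing the weighted mean with unknown fraction x of Tq-209:
208.99860·x + 209.96443·(1 − x) = 209.565
(208.99860 − 209.96443)·x = 209.565 − 209.96443
x = -0.39943 / -0.96583 = 0.41356 → 41.36% Tq-209, 58.64% Tq-210.

Tq-209: 41.36%, Tq-210: 58.64%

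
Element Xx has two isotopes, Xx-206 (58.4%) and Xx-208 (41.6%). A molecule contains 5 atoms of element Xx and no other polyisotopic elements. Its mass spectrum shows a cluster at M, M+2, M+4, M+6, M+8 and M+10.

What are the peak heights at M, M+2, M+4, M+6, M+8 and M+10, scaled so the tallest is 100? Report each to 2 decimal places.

Each Xx atom is independently Xx-206 (p = 0.584) or Xx-208 (q = 0.416); the cluster is the binomial expansion (p + q)^5.
P(M) = 0.584^5 = 0.067930
P(M+2) = 5 × 0.584^4 × 0.416^1 = 0.241944
P(M+4) = 10 × 0.584^3 × 0.416^2 = 0.344687
P(M+6) = 10 × 0.584^2 × 0.416^3 = 0.245531
P(M+8) = 5 × 0.584^1 × 0.416^4 = 0.087449
P(M+10) = 0.416^5 = 0.012459
The M+4 peak is largest (0.344687); scaling to 100 gives 19.71 : 70.19 : 100.00 : 71.23 : 25.37 : 3.61.

19.71 : 70.19 : 100.00 : 71.23 : 25.37 : 3.61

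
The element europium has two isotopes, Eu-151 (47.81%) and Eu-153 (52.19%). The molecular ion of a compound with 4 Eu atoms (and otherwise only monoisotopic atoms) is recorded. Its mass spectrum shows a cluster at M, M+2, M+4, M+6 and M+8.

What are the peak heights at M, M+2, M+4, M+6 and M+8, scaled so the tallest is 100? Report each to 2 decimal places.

The 4 Eu atoms are independent, so intensities follow the terms of (0.4781 + 0.5219)^4.
P(M) = 0.4781^4 = 0.052249
P(M+2) = 4 × 0.4781^3 × 0.5219^1 = 0.228141
P(M+4) = 6 × 0.4781^2 × 0.5219^2 = 0.373563
P(M+6) = 4 × 0.4781^1 × 0.5219^3 = 0.271857
P(M+8) = 0.5219^4 = 0.074191
The M+4 peak is largest (0.373563); scaling to 100 gives 13.99 : 61.07 : 100.00 : 72.77 : 19.86.

13.99 : 61.07 : 100.00 : 72.77 : 19.86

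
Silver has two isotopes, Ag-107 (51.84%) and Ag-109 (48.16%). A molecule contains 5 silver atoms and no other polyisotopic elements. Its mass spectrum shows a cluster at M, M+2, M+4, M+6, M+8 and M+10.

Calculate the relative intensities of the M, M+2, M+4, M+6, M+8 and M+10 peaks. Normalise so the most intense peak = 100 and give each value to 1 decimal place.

The 5 Ag atoms are independent, so intensities follow the terms of (0.5184 + 0.4816)^5.
P(M) = 0.5184^5 = 0.037439
P(M+2) = 5 × 0.5184^4 × 0.4816^1 = 0.173907
P(M+4) = 10 × 0.5184^3 × 0.4816^2 = 0.323123
P(M+6) = 10 × 0.5184^2 × 0.4816^3 = 0.300185
P(M+8) = 5 × 0.5184^1 × 0.4816^4 = 0.139438
P(M+10) = 0.4816^5 = 0.025908
The M+4 peak is largest (0.323123); scaling to 100 gives 11.6 : 53.8 : 100.0 : 92.9 : 43.2 : 8.0.

11.6 : 53.8 : 100.0 : 92.9 : 43.2 : 8.0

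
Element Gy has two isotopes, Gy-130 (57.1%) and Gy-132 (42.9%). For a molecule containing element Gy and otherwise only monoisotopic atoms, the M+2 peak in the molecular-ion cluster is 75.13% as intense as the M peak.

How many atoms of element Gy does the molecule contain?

For n independent Gy atoms, I(M+2)/I(M) = n · (abundance Gy-132) / (abundance Gy-130) = n · 0.429/0.571.
n = 0.7513 × 0.571/0.429 = 1.00 ≈ 1

1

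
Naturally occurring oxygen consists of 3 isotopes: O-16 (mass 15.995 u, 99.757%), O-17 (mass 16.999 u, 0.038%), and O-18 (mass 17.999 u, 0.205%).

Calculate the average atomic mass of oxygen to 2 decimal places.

16.00 u

Average mass = Σ (abundance × isotope mass) = 0.99757 × 15.995 + 0.00038 × 16.999 + 0.00205 × 17.999
= 15.9561 + 0.0065 + 0.0369 = 15.9995 u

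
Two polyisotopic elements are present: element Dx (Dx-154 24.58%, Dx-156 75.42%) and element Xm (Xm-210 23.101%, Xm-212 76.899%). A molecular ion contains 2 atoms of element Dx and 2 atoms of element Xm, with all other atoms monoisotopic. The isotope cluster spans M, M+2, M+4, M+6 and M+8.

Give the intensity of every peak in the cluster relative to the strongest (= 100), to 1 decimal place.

Element Dx pattern (n=2): 0.06041764 : 0.37076472 : 0.56881764
Element Xm pattern (n=2): 0.05336562 : 0.35528876 : 0.59134562
Convolve the two distributions (both contribute in 2-u steps):
  M: 0.06041764×0.05336562 = 0.003224
  M+2: 0.06041764×0.35528876 + 0.37076472×0.05336562 = 0.041252
  M+4: 0.06041764×0.59134562 + 0.37076472×0.35528876 + 0.56881764×0.05336562 = 0.197812
  M+6: 0.37076472×0.59134562 + 0.56881764×0.35528876 = 0.421345
  M+8: 0.56881764×0.59134562 = 0.336368
Scale to base peak (0.421345) = 100: 0.8 : 9.8 : 46.9 : 100.0 : 79.8

0.8 : 9.8 : 46.9 : 100.0 : 79.8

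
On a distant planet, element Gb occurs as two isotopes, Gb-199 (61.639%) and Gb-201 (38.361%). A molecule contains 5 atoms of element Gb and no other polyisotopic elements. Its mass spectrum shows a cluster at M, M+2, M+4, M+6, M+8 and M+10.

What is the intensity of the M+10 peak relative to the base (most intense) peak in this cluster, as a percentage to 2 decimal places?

2.41%

Term probabilities: M 0.0890, M+2 0.2769, M+4 0.3446, M+6 0.2145, M+8 0.0667, M+10 0.0083. Base peak = M+4.
P(M+4) = C(5,2) × 0.61639^3 × 0.38361^2 = 10 × 0.23418914 × 0.14715663 = 0.344625 (base)
P(M+10) = C(5,5) × 0.61639^0 × 0.38361^5 = 1 × 1.0000 × 0.0083071 = 0.008307
Relative intensity = 0.008307 / 0.344625 × 100 = 2.41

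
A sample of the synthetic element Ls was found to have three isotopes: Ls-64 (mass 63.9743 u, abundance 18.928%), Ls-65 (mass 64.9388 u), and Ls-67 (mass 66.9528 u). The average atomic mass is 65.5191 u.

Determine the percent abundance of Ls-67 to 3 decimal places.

37.878%

Let x and y be the fractions of Ls-65 and Ls-67. Then x + y = 1 − 0.18928 = 0.81072 and 64.9388x + 66.9528y = 65.5191 − 0.18928×63.9743 = 53.410044496.
Substituting: 64.9388x + 66.9528(0.81072 − x) = 53.410044496
(64.9388 − 66.9528)x = -0.86992952  ⇒  x = 0.43194, y = 0.37878
Ls-65: 43.194%, Ls-67: 37.878%.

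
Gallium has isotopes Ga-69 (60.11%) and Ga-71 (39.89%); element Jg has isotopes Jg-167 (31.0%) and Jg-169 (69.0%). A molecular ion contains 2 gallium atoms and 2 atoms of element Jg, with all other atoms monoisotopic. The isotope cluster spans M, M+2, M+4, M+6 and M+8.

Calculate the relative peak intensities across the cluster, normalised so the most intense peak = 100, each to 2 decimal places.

Gallium pattern (n=2): 0.36132121 : 0.47955758 : 0.15912121
Element Jg pattern (n=2): 0.0961 : 0.4278 : 0.4761
Convolve the two distributions (both contribute in 2-u steps):
  M: 0.36132121×0.0961 = 0.034723
  M+2: 0.36132121×0.4278 + 0.47955758×0.0961 = 0.200659
  M+4: 0.36132121×0.4761 + 0.47955758×0.4278 + 0.15912121×0.0961 = 0.392471
  M+6: 0.47955758×0.4761 + 0.15912121×0.4278 = 0.296389
  M+8: 0.15912121×0.4761 = 0.075758
Scale to base peak (0.392471) = 100: 8.85 : 51.13 : 100.00 : 75.52 : 19.30

8.85 : 51.13 : 100.00 : 75.52 : 19.30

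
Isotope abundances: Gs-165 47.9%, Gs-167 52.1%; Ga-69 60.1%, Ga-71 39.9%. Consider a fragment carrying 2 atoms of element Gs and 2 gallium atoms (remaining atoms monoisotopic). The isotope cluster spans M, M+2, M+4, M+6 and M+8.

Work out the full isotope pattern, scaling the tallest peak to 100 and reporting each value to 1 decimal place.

22.2 : 77.6 : 100.0 : 56.1 : 11.6

Element Gs pattern (n=2): 0.229441 : 0.499118 : 0.271441
Gallium pattern (n=2): 0.361201 : 0.479598 : 0.159201
Convolve the two distributions (both contribute in 2-u steps):
  M: 0.229441×0.361201 = 0.082874
  M+2: 0.229441×0.479598 + 0.499118×0.361201 = 0.290321
  M+4: 0.229441×0.159201 + 0.499118×0.479598 + 0.271441×0.361201 = 0.373948
  M+6: 0.499118×0.159201 + 0.271441×0.479598 = 0.209643
  M+8: 0.271441×0.159201 = 0.043214
Scale to base peak (0.373948) = 100: 22.2 : 77.6 : 100.0 : 56.1 : 11.6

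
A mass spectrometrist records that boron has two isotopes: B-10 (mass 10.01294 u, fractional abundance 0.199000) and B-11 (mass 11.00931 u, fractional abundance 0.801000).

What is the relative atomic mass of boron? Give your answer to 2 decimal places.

10.81 u

Average mass = Σ (abundance × isotope mass) = 0.199000 × 10.01294 + 0.801000 × 11.00931
= 1.992575 + 8.818457 = 10.811032 u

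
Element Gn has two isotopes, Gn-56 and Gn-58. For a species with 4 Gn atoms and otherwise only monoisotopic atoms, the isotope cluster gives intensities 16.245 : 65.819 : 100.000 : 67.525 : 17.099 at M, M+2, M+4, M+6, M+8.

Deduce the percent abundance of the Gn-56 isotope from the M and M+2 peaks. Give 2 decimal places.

49.68%

Write p for the Gn-56 fraction. I(M+2)/I(M) = [C(4,1)·p^3·(1−p)] / p^4 = 4·(1−p)/p = 65.819/16.245 = 4.0516
(1−p)/p = 4.0516/4 = 1.0129  ⇒  p = 1/(1 + 1.0129) = 0.4968
Gn-56: 49.68%, Gn-58: 50.32%.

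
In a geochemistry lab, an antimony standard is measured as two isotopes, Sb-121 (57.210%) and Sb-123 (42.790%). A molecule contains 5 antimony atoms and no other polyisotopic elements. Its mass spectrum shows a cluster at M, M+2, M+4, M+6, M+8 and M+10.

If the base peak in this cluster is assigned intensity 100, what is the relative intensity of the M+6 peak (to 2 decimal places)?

74.79

Term probabilities: M 0.0613, M+2 0.2292, M+4 0.3428, M+6 0.2564, M+8 0.0959, M+10 0.0143. Base peak = M+4.
P(M+4) = C(5,2) × 0.57210^3 × 0.42790^2 = 10 × 0.18724742 × 0.18309841 = 0.342847 (base)
P(M+6) = C(5,3) × 0.57210^2 × 0.42790^3 = 10 × 0.32729841 × 0.07834781 = 0.256431
Relative intensity = 0.256431 / 0.342847 × 100 = 74.79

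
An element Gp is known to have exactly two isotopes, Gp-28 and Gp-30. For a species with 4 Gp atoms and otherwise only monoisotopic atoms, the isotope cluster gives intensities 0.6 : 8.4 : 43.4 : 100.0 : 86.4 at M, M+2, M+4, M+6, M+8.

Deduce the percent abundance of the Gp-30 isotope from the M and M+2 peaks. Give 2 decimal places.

77.78%

If p is the fraction of Gp that is Gp-28, then I(M+2)/I(M) = [C(4,1)·p^3·(1−p)] / p^4 = 4·(1−p)/p = 8.4/0.6 = 14.0000
(1−p)/p = 14.0000/4 = 3.5000  ⇒  p = 1/(1 + 3.5000) = 0.2222
Gp-28: 22.22%, Gp-30: 77.78%.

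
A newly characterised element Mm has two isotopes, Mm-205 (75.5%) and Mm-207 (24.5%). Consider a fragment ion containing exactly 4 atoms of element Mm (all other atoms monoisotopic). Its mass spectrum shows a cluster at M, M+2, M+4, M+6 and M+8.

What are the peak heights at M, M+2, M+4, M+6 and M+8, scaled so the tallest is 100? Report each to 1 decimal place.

Expanding (0.755 + 0.245)^4:
P(M) = 0.755^4 = 0.324929
P(M+2) = 4 × 0.755^3 × 0.245^1 = 0.421761
P(M+4) = 6 × 0.755^2 × 0.245^2 = 0.205295
P(M+6) = 4 × 0.755^1 × 0.245^3 = 0.044412
P(M+8) = 0.245^4 = 0.003603
The M+2 peak is largest (0.421761); scaling to 100 gives 77.0 : 100.0 : 48.7 : 10.5 : 0.9.

77.0 : 100.0 : 48.7 : 10.5 : 0.9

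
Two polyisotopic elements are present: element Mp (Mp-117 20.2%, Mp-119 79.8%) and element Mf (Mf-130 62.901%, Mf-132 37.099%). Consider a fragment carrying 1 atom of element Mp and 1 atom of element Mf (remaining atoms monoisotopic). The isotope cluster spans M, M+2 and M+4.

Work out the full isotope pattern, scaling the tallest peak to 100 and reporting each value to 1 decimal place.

Element Mp pattern (n=1): 0.2020 : 0.7980
Element Mf pattern (n=1): 0.62901 : 0.37099
Convolve the two distributions (both contribute in 2-u steps):
  M: 0.2020×0.62901 = 0.127060
  M+2: 0.2020×0.37099 + 0.7980×0.62901 = 0.576890
  M+4: 0.7980×0.37099 = 0.296050
Scale to base peak (0.576890) = 100: 22.0 : 100.0 : 51.3

22.0 : 100.0 : 51.3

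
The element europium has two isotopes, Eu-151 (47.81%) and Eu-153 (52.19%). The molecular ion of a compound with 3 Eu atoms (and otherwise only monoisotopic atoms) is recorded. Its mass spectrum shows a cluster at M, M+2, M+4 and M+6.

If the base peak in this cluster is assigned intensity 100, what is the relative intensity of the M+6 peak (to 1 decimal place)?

(0.4781 + 0.5219)^3 gives M 0.1093, M+2 0.3579, M+4 0.3907, M+6 0.1422; the largest is M+4.
P(M+4) = C(3,2) × 0.4781^1 × 0.5219^2 = 3 × 0.4781 × 0.27237961 = 0.390674 (base)
P(M+6) = C(3,3) × 0.4781^0 × 0.5219^3 = 1 × 1.0000 × 0.14215492 = 0.142155
Relative intensity = 0.142155 / 0.390674 × 100 = 36.4

36.4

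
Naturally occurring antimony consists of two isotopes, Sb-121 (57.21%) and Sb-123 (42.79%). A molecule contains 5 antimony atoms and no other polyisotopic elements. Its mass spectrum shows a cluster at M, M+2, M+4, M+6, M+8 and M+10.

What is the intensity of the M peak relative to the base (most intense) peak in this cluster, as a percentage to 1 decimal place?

17.9%

(0.5721 + 0.4279)^5 gives M 0.0613, M+2 0.2292, M+4 0.3428, M+6 0.2564, M+8 0.0959, M+10 0.0143; the largest is M+4.
P(M+4) = C(5,2) × 0.5721^3 × 0.4279^2 = 10 × 0.18724742 × 0.18309841 = 0.342847 (base)
P(M) = C(5,0) × 0.5721^5 × 0.4279^0 = 1 × 0.06128578 × 1.0000 = 0.061286
Relative intensity = 0.061286 / 0.342847 × 100 = 17.9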